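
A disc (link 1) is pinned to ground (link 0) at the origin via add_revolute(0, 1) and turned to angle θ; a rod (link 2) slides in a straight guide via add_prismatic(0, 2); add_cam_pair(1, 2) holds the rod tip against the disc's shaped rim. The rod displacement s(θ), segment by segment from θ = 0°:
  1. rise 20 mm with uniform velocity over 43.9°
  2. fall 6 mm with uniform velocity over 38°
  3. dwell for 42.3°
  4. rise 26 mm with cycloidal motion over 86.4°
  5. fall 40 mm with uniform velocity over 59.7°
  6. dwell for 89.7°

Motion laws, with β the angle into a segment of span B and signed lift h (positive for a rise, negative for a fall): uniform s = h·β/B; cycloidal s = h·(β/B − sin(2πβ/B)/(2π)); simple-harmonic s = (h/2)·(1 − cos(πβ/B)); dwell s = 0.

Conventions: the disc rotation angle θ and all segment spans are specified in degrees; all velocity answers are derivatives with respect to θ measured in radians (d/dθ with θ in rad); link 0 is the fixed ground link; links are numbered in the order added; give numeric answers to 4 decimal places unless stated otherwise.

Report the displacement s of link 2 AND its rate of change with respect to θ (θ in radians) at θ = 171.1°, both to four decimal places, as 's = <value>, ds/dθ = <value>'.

segment 1 (0° to 43.9°, uniform, h = 20) is passed completely: s = 0.0000 + (20) = 20.0000
segment 2 (43.9° to 81.9°, uniform, h = -6) is passed completely: s = 20.0000 + (-6) = 14.0000
segment 3 (81.9° to 124.2°, dwell): s unchanged at 14.0000
θ = 171.1° falls in segment 4 (124.2° to 210.6°, cycloidal, h = 26): β = 171.1 − 124.2 = 46.9°, B = 86.4°; Δs = 26·(0.5428 − sin(2π·0.5428)/(2π)) = 15.2135; s = 14.0000 + 15.2135 = 29.2135
velocity in seg [124.2°–210.6°] (cycloidal), θ in radians: β = 46.9° = 0.8186 rad, B = 86.4° = 1.5080 rad; ds/dθ = (h/B)(1 − cos(2πβ/B)) = (26/1.5080)(1 − cos(2π·0.5428)) = 33.863179 mm/rad

s = 29.2135, ds/dθ = 33.8632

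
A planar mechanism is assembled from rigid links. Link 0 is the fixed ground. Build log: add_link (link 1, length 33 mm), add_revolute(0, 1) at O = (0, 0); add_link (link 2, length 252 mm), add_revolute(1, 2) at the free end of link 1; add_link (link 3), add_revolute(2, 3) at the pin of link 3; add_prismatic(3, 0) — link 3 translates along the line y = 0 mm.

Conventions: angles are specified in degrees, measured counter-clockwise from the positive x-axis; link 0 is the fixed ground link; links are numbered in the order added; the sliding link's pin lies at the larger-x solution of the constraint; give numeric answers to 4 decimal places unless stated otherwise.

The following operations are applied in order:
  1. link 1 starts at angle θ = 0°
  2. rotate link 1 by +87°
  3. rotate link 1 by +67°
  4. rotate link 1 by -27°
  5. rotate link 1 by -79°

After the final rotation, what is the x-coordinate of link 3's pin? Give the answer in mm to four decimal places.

geometry: r = 33 mm, L = 252 mm, e = 0 mm; θ starts at 0°
rotate link 1 by +87°: θ ← 0° +87° = 87°
rotate link 1 by +67°: θ ← 87° +67° = 154°
rotate link 1 by -27°: θ ← 154° -27° = 127°
rotate link 1 by -79°: θ ← 127° -79° = 48°
crank pin P = (r cos θ, r sin θ) = (22.081310, 24.523779)
h = r sin θ − e = 24.523779 − 0 = 24.523779
x = r cos θ + √(L² − h²) = 22.081310 + 250.803876 = 272.885186

272.8852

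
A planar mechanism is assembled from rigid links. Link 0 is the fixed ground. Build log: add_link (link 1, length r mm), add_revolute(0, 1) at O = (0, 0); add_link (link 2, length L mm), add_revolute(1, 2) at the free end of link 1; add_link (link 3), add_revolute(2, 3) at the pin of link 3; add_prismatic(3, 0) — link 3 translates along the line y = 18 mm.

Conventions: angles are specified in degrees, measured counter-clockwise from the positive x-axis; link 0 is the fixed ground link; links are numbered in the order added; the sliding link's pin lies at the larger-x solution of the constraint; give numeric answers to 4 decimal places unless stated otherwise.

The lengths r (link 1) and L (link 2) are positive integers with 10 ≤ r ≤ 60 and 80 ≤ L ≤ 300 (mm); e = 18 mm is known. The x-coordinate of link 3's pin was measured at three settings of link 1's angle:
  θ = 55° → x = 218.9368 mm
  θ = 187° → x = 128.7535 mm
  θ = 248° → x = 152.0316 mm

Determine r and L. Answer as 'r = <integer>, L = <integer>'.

constraint per measurement: (x − r cos θ)² + (r sin θ − e)² = L²
subtracting the θ₁ and θ₂ equations cancels the r² and L² terms:
r = (x₁² − x₂²) / (2[(x₁cos θ₁ + e sin θ₁) − (x₂cos θ₂ + e sin θ₂)]) = 58.0000 → r = 58
L² = (x₁ − r cos θ₁)² + (r sin θ₁ − e)² = 35344.0021 → L = 188.0000 → L = 188
check at θ₃=248°: x = 152.0316 (printed 152.0316) ✓

r = 58, L = 188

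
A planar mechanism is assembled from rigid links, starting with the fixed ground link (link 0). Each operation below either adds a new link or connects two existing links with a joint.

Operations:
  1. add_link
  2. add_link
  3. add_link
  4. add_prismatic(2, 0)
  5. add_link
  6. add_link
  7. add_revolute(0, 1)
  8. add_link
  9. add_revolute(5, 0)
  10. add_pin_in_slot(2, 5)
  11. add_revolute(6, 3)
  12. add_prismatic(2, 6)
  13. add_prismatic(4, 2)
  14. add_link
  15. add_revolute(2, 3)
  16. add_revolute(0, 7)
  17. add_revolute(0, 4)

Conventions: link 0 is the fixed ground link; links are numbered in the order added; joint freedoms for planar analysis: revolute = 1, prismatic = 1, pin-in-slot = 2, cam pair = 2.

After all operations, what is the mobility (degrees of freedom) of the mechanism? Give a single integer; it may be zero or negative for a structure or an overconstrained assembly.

link 0 = ground. State L|J1|J2 = 1|0|0
+link1  2|0|0
+link2  3|0|0
+link3  4|0|0
P(2,0) f=1→J1  4|1|0
+link4  5|1|0
+link5  6|1|0
R(0,1) f=1→J1  6|2|0
+link6  7|2|0
R(5,0) f=1→J1  7|3|0
PS(2,5) f=2→J2  7|3|1
R(6,3) f=1→J1  7|4|1
P(2,6) f=1→J1  7|5|1
P(4,2) f=1→J1  7|6|1
+link7  8|6|1
R(2,3) f=1→J1  8|7|1
R(0,7) f=1→J1  8|8|1
R(0,4) f=1→J1  8|9|1
M = 3(8−1)−2·9−1 = 21−18−1 = 2

M = 2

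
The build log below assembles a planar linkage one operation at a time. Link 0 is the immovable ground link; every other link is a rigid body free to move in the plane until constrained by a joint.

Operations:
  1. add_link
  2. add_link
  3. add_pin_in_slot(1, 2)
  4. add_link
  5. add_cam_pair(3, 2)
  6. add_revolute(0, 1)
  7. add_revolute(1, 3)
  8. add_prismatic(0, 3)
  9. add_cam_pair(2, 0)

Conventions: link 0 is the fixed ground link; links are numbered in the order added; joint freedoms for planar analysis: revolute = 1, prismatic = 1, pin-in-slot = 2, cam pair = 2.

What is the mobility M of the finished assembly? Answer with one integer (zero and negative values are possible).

link 0 = ground. State L|J1|J2 = 1|0|0
+link1  2|0|0
+link2  3|0|0
PS(1,2) f=2→J2  3|0|1
+link3  4|0|1
C(3,2) f=2→J2  4|0|2
R(0,1) f=1→J1  4|1|2
R(1,3) f=1→J1  4|2|2
P(0,3) f=1→J1  4|3|2
C(2,0) f=2→J2  4|3|3
M = 3(4−1)−2·3−3 = 9−6−3 = 0

M = 0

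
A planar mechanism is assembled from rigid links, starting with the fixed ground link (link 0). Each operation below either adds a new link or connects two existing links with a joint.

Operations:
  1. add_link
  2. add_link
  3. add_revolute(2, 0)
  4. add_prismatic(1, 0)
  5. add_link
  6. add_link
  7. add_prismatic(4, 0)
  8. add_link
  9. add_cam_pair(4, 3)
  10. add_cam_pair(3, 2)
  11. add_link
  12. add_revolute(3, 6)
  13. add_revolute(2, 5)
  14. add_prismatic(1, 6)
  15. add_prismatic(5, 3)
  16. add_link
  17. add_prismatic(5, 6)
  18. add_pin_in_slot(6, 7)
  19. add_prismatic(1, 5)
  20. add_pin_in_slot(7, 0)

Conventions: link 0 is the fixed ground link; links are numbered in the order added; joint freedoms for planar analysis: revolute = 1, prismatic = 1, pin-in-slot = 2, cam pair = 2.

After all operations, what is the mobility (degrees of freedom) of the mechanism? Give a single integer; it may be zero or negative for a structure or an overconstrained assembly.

link 0 = ground. State L|J1|J2 = 1|0|0
+link1  2|0|0
+link2  3|0|0
R(2,0) f=1→J1  3|1|0
P(1,0) f=1→J1  3|2|0
+link3  4|2|0
+link4  5|2|0
P(4,0) f=1→J1  5|3|0
+link5  6|3|0
C(4,3) f=2→J2  6|3|1
C(3,2) f=2→J2  6|3|2
+link6  7|3|2
R(3,6) f=1→J1  7|4|2
R(2,5) f=1→J1  7|5|2
P(1,6) f=1→J1  7|6|2
P(5,3) f=1→J1  7|7|2
+link7  8|7|2
P(5,6) f=1→J1  8|8|2
PS(6,7) f=2→J2  8|8|3
P(1,5) f=1→J1  8|9|3
PS(7,0) f=2→J2  8|9|4
M = 3(8−1)−2·9−4 = 21−18−4 = -1

M = -1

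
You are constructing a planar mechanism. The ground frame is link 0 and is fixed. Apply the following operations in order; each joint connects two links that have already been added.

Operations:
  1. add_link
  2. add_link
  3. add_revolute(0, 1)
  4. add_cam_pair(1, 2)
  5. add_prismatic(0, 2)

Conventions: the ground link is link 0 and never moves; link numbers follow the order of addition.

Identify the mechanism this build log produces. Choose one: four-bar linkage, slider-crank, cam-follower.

links: 3 (incl. ground); joints: 1 revolute, 1 prismatic, 1 higher (cam) pair, forming one closed loop
3 links, revolute + prismatic + higher pair in one loop → cam-follower

cam-follower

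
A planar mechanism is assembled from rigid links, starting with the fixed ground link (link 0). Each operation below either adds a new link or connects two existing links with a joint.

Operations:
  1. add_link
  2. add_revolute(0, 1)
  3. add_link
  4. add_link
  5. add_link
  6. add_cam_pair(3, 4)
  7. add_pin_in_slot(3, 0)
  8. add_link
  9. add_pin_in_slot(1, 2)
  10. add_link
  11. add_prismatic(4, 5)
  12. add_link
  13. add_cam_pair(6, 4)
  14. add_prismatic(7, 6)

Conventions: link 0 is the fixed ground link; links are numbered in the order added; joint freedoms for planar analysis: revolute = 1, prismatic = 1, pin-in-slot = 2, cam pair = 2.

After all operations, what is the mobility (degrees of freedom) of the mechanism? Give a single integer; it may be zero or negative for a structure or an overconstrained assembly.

L=1 J1=0 J2=0
add link → L=2 J1=0 J2=0
R@0,1 dof=1 J1 → L=2 J1=1 J2=0
add link → L=3 J1=1 J2=0
add link → L=4 J1=1 J2=0
add link → L=5 J1=1 J2=0
C@3,4 dof=2 J2 → L=5 J1=1 J2=1
PS@3,0 dof=2 J2 → L=5 J1=1 J2=2
add link → L=6 J1=1 J2=2
PS@1,2 dof=2 J2 → L=6 J1=1 J2=3
add link → L=7 J1=1 J2=3
P@4,5 dof=1 J1 → L=7 J1=2 J2=3
add link → L=8 J1=2 J2=3
C@6,4 dof=2 J2 → L=8 J1=2 J2=4
P@7,6 dof=1 J1 → L=8 J1=3 J2=4
M=3(L−1)−2J1−J2=3·7−2·3−4=11

M = 11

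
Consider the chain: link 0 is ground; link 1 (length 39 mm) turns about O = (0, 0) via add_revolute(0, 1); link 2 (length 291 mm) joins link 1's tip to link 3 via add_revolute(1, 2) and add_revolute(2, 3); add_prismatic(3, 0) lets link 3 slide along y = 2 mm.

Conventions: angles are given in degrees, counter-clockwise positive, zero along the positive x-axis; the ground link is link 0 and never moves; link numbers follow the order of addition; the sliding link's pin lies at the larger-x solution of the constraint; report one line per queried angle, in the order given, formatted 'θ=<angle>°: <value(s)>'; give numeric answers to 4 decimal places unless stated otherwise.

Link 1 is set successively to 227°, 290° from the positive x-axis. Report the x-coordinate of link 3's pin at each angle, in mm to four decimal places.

geometry: r = 39 mm, L = 291 mm, e = 2 mm
θ=227°: crank pin P = (r cos θ, r sin θ) = (-26.597936, -28.522794)
θ=227°: h = r sin θ − e = -28.522794 − 2 = -30.522794
θ=227°: x = r cos θ + √(L² − h²) = -26.597936 + 289.394815 = 262.796879
θ=290°: crank pin P = (r cos θ, r sin θ) = (13.338786, -36.648012)
θ=290°: h = r sin θ − e = -36.648012 − 2 = -38.648012
θ=290°: x = r cos θ + √(L² − h²) = 13.338786 + 288.422141 = 301.760926

θ=227°: 262.7969
θ=290°: 301.7609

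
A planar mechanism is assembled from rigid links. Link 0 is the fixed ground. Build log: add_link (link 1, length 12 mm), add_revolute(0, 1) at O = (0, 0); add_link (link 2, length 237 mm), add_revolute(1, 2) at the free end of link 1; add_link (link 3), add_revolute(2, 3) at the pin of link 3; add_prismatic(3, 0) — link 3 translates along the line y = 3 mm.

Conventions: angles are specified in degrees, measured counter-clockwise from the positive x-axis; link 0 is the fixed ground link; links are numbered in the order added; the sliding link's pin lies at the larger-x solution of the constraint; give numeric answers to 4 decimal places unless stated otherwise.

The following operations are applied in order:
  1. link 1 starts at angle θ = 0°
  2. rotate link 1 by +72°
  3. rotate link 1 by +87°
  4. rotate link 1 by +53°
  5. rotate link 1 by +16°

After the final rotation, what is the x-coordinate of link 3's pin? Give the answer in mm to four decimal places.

geometry: r = 12 mm, L = 237 mm, e = 3 mm; θ starts at 0°
rotate link 1 by +72°: θ ← 0° +72° = 72°
rotate link 1 by +87°: θ ← 72° +87° = 159°
rotate link 1 by +53°: θ ← 159° +53° = 212°
rotate link 1 by +16°: θ ← 212° +16° = 228°
crank pin P = (r cos θ, r sin θ) = (-8.029567, -8.917738)
h = r sin θ − e = -8.917738 − 3 = -11.917738
x = r cos θ + √(L² − h²) = -8.029567 + 236.700164 = 228.670596

228.6706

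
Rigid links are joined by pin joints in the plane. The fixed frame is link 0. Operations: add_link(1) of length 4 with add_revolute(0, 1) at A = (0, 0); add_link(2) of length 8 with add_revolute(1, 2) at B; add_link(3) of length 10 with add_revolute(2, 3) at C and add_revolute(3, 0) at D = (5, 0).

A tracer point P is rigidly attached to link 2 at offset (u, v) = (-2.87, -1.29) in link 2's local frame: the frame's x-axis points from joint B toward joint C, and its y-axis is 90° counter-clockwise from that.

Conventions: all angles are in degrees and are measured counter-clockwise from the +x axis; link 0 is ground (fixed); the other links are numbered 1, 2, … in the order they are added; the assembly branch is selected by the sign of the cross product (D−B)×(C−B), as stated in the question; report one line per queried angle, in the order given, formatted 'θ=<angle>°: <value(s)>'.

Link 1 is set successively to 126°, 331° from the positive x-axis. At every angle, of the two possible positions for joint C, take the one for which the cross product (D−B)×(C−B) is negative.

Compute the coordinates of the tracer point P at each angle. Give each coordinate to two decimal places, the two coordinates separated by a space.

A=(0,0), D=(5.00,0)
θ=126°: B = A + 4.00·(cos126°, sin126°) = (-2.3511, 3.2361)
θ=126°: |BD| = 8.0319
θ=126°: circle(B,8.00) ∩ circle(D,10.00): a=1.7749, h=7.8006
θ=126°:   candidates: C₊=(2.4162,9.6604) cross=62.654; C₋=(-3.8696,-4.6185) cross=-62.654
θ=126°:   branch - wants cross < 0 → take C=(-3.8696,-4.6185) (cross=-62.654)
θ=126°: ex = (C−B)/|BC| = (-0.1898,-0.9818); ey = (0.9818,-0.1898)
θ=126°: P = B + -2.87·ex + -1.29·ey = (-3.0730,6.2987)
θ=331°: B = A + 4.00·(cos331°, sin331°) = (3.4985, -1.9392)
θ=331°: |BD| = 2.4526
θ=331°: circle(B,8.00) ∩ circle(D,10.00): a=-6.1129, h=5.1607
θ=331°:   candidates: C₊=(-4.3244,-3.6132) cross=12.657; C₋=(3.8366,-9.9321) cross=-12.657
θ=331°:   branch - wants cross < 0 → take C=(3.8366,-9.9321) (cross=-12.657)
θ=331°: ex = (C−B)/|BC| = (0.0423,-0.9991); ey = (0.9991,0.0423)
θ=331°: P = B + -2.87·ex + -1.29·ey = (2.0883,0.8737)

θ=126°: -3.07 6.30
θ=331°: 2.09 0.87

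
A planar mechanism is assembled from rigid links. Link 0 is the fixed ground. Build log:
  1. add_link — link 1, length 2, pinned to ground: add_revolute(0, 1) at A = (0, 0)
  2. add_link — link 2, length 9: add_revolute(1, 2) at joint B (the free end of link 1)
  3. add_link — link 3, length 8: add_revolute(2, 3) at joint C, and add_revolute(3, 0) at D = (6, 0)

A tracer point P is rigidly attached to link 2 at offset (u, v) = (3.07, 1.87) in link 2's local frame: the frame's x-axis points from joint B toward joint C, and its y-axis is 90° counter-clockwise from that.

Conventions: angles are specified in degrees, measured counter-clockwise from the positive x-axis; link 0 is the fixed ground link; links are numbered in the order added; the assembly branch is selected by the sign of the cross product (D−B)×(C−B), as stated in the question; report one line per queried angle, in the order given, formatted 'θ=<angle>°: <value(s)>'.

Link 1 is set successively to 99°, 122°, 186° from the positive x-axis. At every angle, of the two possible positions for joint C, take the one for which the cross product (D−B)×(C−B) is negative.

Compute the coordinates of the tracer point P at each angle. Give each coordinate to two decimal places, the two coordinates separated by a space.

A=(0,0), D=(6.00,0)
θ=99°: B = A + 2.00·(cos99°, sin99°) = (-0.3129, 1.9754)
θ=99°: |BD| = 6.6147
θ=99°: circle(B,9.00) ∩ circle(D,8.00): a=4.5924, h=7.7402
θ=99°:   candidates: C₊=(6.3814,7.9909) cross=51.199; C₋=(1.7585,-6.7830) cross=-51.199
θ=99°:   branch - wants cross < 0 → take C=(1.7585,-6.7830) (cross=-51.199)
θ=99°: ex = (C−B)/|BC| = (0.2301,-0.9732); ey = (0.9732,0.2301)
θ=99°: P = B + 3.07·ex + 1.87·ey = (2.2135,-0.5818)
θ=122°: B = A + 2.00·(cos122°, sin122°) = (-1.0598, 1.6961)
θ=122°: |BD| = 7.2607
θ=122°: circle(B,9.00) ∩ circle(D,8.00): a=4.8010, h=7.6125
θ=122°:   candidates: C₊=(5.3866,7.9765) cross=55.272; C₋=(1.8301,-6.8273) cross=-55.272
θ=122°:   branch - wants cross < 0 → take C=(1.8301,-6.8273) (cross=-55.272)
θ=122°: ex = (C−B)/|BC| = (0.3211,-0.9470); ey = (0.9470,0.3211)
θ=122°: P = B + 3.07·ex + 1.87·ey = (1.6969,-0.6109)
θ=186°: B = A + 2.00·(cos186°, sin186°) = (-1.9890, -0.2091)
θ=186°: |BD| = 7.9918
θ=186°: circle(B,9.00) ∩ circle(D,8.00): a=5.0595, h=7.4432
θ=186°:   candidates: C₊=(2.8740,7.3640) cross=59.485; C₋=(3.2634,-7.5174) cross=-59.485
θ=186°:   branch - wants cross < 0 → take C=(3.2634,-7.5174) (cross=-59.485)
θ=186°: ex = (C−B)/|BC| = (0.5836,-0.8120); ey = (0.8120,0.5836)
θ=186°: P = B + 3.07·ex + 1.87·ey = (1.3211,-1.6107)

θ=99°: 2.21 -0.58
θ=122°: 1.70 -0.61
θ=186°: 1.32 -1.61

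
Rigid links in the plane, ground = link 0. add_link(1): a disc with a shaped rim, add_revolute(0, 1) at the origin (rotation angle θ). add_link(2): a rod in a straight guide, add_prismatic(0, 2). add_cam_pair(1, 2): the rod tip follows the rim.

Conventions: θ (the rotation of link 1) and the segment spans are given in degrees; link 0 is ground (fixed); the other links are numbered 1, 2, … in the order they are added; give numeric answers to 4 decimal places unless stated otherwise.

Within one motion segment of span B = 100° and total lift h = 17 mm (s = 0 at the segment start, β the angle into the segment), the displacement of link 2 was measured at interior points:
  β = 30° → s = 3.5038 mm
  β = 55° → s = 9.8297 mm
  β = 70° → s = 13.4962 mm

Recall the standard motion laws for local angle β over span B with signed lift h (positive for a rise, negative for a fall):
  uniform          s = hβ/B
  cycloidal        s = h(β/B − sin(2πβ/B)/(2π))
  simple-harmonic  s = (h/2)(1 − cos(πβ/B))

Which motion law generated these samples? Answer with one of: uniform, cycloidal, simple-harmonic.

candidates at β/B = r: uniform s = h·r (linear in β); cycloidal s = h·(r − sin(2πr)/(2π)); simple-harmonic s = (h/2)(1 − cos(πr))
β=30°: printed 3.5038 | uniform 5.1000, cycloidal 2.5268, simple-harmonic 3.5038
β=55°: printed 9.8297 | uniform 9.3500, cycloidal 10.1861, simple-harmonic 9.8297
β=70°: printed 13.4962 | uniform 11.9000, cycloidal 14.4732, simple-harmonic 13.4962
only one law matches every sample → simple-harmonic

simple-harmonic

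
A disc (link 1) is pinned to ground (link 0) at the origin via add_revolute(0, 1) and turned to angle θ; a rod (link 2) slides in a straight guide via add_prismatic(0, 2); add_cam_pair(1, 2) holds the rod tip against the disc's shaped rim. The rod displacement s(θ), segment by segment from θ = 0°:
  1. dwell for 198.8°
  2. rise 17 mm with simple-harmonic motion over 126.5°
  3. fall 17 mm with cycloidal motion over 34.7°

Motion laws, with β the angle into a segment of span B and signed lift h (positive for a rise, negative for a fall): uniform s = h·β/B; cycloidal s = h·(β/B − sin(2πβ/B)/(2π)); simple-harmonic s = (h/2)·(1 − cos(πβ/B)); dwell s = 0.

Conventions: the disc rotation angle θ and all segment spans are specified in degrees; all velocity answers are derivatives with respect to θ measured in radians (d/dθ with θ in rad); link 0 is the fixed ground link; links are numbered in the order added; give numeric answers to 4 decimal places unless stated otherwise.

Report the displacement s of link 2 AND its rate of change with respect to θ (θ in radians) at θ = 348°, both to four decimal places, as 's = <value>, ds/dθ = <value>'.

segment 1 (0° to 198.8°, dwell): s unchanged at 0.0000
segment 2 (198.8° to 325.3°, simple-harmonic, h = 17) is passed completely: s = 0.0000 + (17) = 17.0000
θ = 348° falls in segment 3 (325.3° to 360°, cycloidal, h = -17): β = 348 − 325.3 = 22.7°, B = 34.7°; Δs = -17·(0.6542 − sin(2π·0.6542)/(2π)) = -13.3509; s = 17.0000 − 13.3509 = 3.6491
velocity in seg [325.3°–360°] (cycloidal), θ in radians: β = 22.7° = 0.3962 rad, B = 34.7° = 0.6056 rad; ds/dθ = (h/B)(1 − cos(2πβ/B)) = ((-17)/0.6056)(1 − cos(2π·0.6542)) = -43.967244 mm/rad

s = 3.6491, ds/dθ = -43.9672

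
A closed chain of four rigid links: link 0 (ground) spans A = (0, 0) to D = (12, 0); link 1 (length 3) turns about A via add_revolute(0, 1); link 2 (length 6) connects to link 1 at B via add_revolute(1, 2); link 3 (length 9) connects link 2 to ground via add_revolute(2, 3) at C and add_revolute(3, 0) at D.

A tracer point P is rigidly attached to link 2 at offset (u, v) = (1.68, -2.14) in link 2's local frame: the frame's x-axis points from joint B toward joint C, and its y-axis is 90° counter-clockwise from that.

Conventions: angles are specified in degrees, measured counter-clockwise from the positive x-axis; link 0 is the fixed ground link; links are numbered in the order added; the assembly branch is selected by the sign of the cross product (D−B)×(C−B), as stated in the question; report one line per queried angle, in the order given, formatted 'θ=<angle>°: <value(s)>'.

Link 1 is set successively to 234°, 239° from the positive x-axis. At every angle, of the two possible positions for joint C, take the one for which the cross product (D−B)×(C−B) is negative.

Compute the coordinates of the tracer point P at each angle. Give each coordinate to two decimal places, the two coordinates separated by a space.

A=(0,0), D=(12.00,0)
θ=234°: B = A + 3.00·(cos234°, sin234°) = (-1.7634, -2.4271)
θ=234°: |BD| = 13.9757
θ=234°: circle(B,6.00) ∩ circle(D,9.00): a=5.3779, h=2.6604
θ=234°:   candidates: C₊=(3.0708,1.1269) cross=37.182; C₋=(3.9949,-4.1131) cross=-37.182
θ=234°:   branch - wants cross < 0 → take C=(3.9949,-4.1131) (cross=-37.182)
θ=234°: ex = (C−B)/|BC| = (0.9597,-0.2810); ey = (0.2810,0.9597)
θ=234°: P = B + 1.68·ex + -2.14·ey = (-0.7524,-4.9529)
θ=239°: B = A + 3.00·(cos239°, sin239°) = (-1.5451, -2.5715)
θ=239°: |BD| = 13.7870
θ=239°: circle(B,6.00) ∩ circle(D,9.00): a=5.2616, h=2.8837
θ=239°:   candidates: C₊=(3.0863,1.2430) cross=39.758; C₋=(4.1620,-4.4233) cross=-39.758
θ=239°:   branch - wants cross < 0 → take C=(4.1620,-4.4233) (cross=-39.758)
θ=239°: ex = (C−B)/|BC| = (0.9512,-0.3086); ey = (0.3086,0.9512)
θ=239°: P = B + 1.68·ex + -2.14·ey = (-0.6076,-5.1255)

θ=234°: -0.75 -4.95
θ=239°: -0.61 -5.13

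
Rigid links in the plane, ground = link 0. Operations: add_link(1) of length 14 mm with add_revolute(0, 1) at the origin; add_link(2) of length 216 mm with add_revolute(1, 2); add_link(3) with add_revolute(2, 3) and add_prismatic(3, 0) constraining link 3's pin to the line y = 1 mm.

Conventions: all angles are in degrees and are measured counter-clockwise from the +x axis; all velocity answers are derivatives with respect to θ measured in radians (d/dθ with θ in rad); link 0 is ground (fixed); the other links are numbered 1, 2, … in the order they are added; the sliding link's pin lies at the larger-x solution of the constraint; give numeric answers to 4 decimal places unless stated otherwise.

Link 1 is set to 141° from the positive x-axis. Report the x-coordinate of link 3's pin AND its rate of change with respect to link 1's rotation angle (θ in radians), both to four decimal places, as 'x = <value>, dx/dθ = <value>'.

geometry: r = 14 mm, L = 216 mm, e = 1 mm
crank pin P = (r cos θ, r sin θ) = (-10.880043, 8.810485)
h = r sin θ − e = 8.810485 − 1 = 7.810485
x = r cos θ + √(L² − h²) = -10.880043 + 215.858742 = 204.978698
dx/dθ = −r sin θ − h·r cos θ/√(L² − h²) (θ in radians; h = 7.810485) = -8.416809

x = 204.9787, dx/dθ = -8.4168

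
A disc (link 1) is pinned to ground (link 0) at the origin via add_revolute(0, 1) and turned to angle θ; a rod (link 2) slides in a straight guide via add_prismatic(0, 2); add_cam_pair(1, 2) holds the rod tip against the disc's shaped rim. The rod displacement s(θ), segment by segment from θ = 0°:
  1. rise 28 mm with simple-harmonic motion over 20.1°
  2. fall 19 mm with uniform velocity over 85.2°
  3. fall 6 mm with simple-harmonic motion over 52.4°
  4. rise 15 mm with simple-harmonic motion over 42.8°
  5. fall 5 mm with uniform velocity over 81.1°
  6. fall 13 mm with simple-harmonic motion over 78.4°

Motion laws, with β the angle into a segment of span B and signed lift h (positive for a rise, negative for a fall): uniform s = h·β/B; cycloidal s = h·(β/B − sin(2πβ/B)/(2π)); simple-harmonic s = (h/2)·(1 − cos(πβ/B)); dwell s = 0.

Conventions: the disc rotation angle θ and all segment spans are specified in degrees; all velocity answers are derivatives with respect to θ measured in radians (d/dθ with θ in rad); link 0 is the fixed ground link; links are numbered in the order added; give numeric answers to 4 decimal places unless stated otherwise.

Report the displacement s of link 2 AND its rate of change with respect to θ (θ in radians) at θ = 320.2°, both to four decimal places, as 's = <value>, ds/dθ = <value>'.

segment 1 (0° to 20.1°, simple-harmonic, h = 28) is passed completely: s = 0.0000 + (28) = 28.0000
segment 2 (20.1° to 105.3°, uniform, h = -19) is passed completely: s = 28.0000 + (-19) = 9.0000
segment 3 (105.3° to 157.7°, simple-harmonic, h = -6) is passed completely: s = 9.0000 + (-6) = 3.0000
segment 4 (157.7° to 200.5°, simple-harmonic, h = 15) is passed completely: s = 3.0000 + (15) = 18.0000
segment 5 (200.5° to 281.6°, uniform, h = -5) is passed completely: s = 18.0000 + (-5) = 13.0000
θ = 320.2° falls in segment 6 (281.6° to 360°, simple-harmonic, h = -13): β = 320.2 − 281.6 = 38.6°, B = 78.4°; Δs = -13/2·(1 − cos(π·0.4923)) = -6.3437; s = 13.0000 − 6.3437 = 6.6563
velocity in seg [281.6°–360°] (simple-harmonic), θ in radians: β = 38.6° = 0.6737 rad, B = 78.4° = 1.3683 rad; ds/dθ = (πh/(2B)) sin(πβ/B) = (π·(-13)/(2·1.3683)) sin(π·0.4923) = -14.919156 mm/rad

s = 6.6563, ds/dθ = -14.9192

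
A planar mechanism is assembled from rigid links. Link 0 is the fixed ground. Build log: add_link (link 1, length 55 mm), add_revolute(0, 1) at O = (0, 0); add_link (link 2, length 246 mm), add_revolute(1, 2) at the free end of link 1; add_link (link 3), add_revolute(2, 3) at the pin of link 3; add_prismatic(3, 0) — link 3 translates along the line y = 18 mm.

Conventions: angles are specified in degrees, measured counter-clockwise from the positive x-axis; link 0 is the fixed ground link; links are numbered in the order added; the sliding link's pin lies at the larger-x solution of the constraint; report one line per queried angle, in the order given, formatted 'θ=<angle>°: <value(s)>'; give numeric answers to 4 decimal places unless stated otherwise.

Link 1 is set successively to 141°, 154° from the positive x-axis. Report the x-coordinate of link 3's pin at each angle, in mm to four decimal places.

geometry: r = 55 mm, L = 246 mm, e = 18 mm
θ=141°: crank pin P = (r cos θ, r sin θ) = (-42.743028, 34.612622)
θ=141°: h = r sin θ − e = 34.612622 − 18 = 16.612622
θ=141°: x = r cos θ + √(L² − h²) = -42.743028 + 245.438426 = 202.695398
θ=154°: crank pin P = (r cos θ, r sin θ) = (-49.433673, 24.110413)
θ=154°: h = r sin θ − e = 24.110413 − 18 = 6.110413
θ=154°: x = r cos θ + √(L² − h²) = -49.433673 + 245.924100 = 196.490427

θ=141°: 202.6954
θ=154°: 196.4904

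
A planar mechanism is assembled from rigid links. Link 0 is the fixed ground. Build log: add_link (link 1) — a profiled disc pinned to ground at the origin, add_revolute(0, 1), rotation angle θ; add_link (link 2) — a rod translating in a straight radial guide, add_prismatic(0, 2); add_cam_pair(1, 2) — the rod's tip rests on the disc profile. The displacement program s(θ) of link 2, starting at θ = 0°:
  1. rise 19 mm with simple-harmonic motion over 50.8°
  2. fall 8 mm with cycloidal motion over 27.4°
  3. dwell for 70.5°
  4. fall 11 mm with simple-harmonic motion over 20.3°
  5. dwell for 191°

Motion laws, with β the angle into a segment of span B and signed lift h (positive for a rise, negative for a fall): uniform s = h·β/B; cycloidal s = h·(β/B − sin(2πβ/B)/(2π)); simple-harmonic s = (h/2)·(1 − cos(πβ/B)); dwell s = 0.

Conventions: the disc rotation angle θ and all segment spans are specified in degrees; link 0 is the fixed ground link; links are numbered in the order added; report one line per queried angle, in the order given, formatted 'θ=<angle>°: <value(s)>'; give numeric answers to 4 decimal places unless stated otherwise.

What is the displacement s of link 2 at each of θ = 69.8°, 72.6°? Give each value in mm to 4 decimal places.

seg 1 [0°–50.8°] simple-harmonic, h=19: full span → s += 19 → s = 19.0000
seg 2 [50.8°–78.2°] cycloidal, h=-8: θ=69.8° here. β=19, B=27.4. -8·(0.6934 − sin(2π·0.6934)/(2π)) = -6.7411 → s = 12.2589
seg 2 [50.8°–78.2°] cycloidal, h=-8: θ=72.6° here. β=21.8, B=27.4. -8·(0.7956 − sin(2π·0.7956)/(2π)) = -7.5863 → s = 11.4137

θ=69.8°: 12.2589
θ=72.6°: 11.4137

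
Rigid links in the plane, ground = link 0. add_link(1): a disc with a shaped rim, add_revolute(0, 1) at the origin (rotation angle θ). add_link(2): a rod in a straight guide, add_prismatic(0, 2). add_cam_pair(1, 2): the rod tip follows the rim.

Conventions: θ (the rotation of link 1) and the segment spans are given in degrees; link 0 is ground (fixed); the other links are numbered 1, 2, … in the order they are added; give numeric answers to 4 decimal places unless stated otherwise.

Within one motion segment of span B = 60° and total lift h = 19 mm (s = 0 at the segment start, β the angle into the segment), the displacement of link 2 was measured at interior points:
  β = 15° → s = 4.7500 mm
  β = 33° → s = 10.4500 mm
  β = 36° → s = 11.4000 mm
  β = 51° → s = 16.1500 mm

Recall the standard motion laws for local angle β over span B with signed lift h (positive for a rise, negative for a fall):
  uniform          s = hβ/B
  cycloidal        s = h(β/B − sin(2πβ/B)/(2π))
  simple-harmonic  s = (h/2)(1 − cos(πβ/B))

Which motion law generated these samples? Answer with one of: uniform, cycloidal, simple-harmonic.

candidates at β/B = r: uniform s = h·r (linear in β); cycloidal s = h·(r − sin(2πr)/(2π)); simple-harmonic s = (h/2)(1 − cos(πr))
β=15°: printed 4.7500 | uniform 4.7500, cycloidal 1.7261, simple-harmonic 2.7825
β=33°: printed 10.4500 | uniform 10.4500, cycloidal 11.3845, simple-harmonic 10.9861
β=36°: printed 11.4000 | uniform 11.4000, cycloidal 13.1774, simple-harmonic 12.4357
β=51°: printed 16.1500 | uniform 16.1500, cycloidal 18.5964, simple-harmonic 17.9646
only one law matches every sample → uniform

uniform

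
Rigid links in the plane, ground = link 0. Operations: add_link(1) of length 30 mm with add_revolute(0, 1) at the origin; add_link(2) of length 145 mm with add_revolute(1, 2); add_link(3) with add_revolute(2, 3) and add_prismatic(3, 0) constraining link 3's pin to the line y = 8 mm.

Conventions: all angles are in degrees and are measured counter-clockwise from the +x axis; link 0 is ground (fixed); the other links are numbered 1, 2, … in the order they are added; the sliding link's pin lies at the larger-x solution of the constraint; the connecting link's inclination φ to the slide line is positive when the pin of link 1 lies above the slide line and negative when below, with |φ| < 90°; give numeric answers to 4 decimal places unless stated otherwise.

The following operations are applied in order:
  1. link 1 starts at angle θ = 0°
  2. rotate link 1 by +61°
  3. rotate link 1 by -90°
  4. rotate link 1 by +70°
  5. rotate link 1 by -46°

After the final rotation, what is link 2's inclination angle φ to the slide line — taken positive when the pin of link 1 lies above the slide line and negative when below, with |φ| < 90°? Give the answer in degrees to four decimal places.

geometry: r = 30 mm, L = 145 mm, e = 8 mm; θ starts at 0°
rotate link 1 by +61°: θ ← 0° +61° = 61°
rotate link 1 by -90°: θ ← 61° -90° = -29°
rotate link 1 by +70°: θ ← -29° +70° = 41°
rotate link 1 by -46°: θ ← 41° -46° = -5°
h = r sin θ − e = -2.614672 − 8 = -10.614672
sin φ = h / L = -10.614672 / 145 = -0.07320464
φ = arcsin(-0.07320464) = -4.198072°

-4.1981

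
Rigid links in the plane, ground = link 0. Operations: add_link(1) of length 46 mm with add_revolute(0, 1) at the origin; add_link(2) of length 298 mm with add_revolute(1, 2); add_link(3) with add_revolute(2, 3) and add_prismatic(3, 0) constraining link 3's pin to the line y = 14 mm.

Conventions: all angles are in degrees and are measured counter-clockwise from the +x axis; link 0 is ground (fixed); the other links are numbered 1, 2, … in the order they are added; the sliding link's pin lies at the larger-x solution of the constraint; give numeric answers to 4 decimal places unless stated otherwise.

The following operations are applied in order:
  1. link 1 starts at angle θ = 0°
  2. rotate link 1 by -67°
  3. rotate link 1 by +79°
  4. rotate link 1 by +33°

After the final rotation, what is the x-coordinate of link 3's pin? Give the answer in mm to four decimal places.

geometry: r = 46 mm, L = 298 mm, e = 14 mm; θ starts at 0°
rotate link 1 by -67°: θ ← 0° -67° = -67°
rotate link 1 by +79°: θ ← -67° +79° = 12°
rotate link 1 by +33°: θ ← 12° +33° = 45°
crank pin P = (r cos θ, r sin θ) = (32.526912, 32.526912)
h = r sin θ − e = 32.526912 − 14 = 18.526912
x = r cos θ + √(L² − h²) = 32.526912 + 297.423526 = 329.950437

329.9504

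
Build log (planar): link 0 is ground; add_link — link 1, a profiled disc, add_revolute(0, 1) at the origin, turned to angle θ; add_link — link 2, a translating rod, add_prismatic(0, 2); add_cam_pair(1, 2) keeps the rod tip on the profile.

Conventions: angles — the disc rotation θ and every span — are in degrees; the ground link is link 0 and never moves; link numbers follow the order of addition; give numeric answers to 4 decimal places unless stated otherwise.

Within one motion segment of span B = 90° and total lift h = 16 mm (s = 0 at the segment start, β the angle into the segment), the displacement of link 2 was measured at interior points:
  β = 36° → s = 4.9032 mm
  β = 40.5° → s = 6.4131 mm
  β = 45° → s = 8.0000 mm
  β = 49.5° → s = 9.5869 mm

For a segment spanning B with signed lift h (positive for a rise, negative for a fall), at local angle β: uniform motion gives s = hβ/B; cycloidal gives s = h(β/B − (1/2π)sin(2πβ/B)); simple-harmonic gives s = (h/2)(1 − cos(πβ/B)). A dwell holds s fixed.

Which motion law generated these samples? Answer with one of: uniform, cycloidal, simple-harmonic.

candidates at β/B = r: uniform s = h·r (linear in β); cycloidal s = h·(r − sin(2πr)/(2π)); simple-harmonic s = (h/2)(1 − cos(πr))
β=36°: printed 4.9032 | uniform 6.4000, cycloidal 4.9032, simple-harmonic 5.5279
β=40.5°: printed 6.4131 | uniform 7.2000, cycloidal 6.4131, simple-harmonic 6.7485
β=45°: printed 8.0000 | uniform 8.0000, cycloidal 8.0000, simple-harmonic 8.0000
β=49.5°: printed 9.5869 | uniform 8.8000, cycloidal 9.5869, simple-harmonic 9.2515
only one law matches every sample → cycloidal

cycloidal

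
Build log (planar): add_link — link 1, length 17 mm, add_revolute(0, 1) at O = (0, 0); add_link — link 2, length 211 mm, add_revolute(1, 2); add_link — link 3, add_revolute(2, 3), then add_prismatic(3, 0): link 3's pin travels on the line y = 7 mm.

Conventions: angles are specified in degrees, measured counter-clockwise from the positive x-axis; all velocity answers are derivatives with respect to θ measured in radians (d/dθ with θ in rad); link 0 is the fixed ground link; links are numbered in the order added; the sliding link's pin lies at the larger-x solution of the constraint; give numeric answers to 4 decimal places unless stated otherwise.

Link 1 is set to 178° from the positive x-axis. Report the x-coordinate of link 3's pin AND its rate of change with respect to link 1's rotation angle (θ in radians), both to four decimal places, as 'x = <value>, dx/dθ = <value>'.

geometry: r = 17 mm, L = 211 mm, e = 7 mm
crank pin P = (r cos θ, r sin θ) = (-16.989644, 0.593291)
h = r sin θ − e = 0.593291 − 7 = -6.406709
x = r cos θ + √(L² − h²) = -16.989644 + 210.902712 = 193.913068
dx/dθ = −r sin θ − h·r cos θ/√(L² − h²) (θ in radians; h = -6.406709) = -1.109395

x = 193.9131, dx/dθ = -1.1094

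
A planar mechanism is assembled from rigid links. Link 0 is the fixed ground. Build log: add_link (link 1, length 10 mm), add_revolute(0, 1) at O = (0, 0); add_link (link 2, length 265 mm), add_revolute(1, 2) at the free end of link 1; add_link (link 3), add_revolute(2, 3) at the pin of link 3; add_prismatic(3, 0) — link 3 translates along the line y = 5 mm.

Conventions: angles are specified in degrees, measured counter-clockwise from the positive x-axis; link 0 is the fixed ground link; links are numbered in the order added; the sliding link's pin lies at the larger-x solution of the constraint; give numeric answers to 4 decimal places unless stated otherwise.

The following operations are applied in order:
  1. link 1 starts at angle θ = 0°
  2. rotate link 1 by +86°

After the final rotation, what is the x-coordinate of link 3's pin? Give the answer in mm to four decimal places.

geometry: r = 10 mm, L = 265 mm, e = 5 mm; θ starts at 0°
rotate link 1 by +86°: θ ← 0° +86° = 86°
crank pin P = (r cos θ, r sin θ) = (0.697565, 9.975641)
h = r sin θ − e = 9.975641 − 5 = 4.975641
x = r cos θ + √(L² − h²) = 0.697565 + 264.953285 = 265.650849

265.6508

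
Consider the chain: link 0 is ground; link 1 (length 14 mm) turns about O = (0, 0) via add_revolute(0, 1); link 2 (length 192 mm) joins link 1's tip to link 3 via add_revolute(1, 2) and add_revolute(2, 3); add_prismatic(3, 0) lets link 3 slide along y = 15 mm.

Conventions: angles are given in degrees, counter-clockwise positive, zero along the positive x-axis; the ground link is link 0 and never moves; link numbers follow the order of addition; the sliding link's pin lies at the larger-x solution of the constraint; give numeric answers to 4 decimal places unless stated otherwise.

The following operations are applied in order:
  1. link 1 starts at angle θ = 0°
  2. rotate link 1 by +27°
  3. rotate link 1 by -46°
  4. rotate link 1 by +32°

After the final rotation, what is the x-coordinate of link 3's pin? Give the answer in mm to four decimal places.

geometry: r = 14 mm, L = 192 mm, e = 15 mm; θ starts at 0°
rotate link 1 by +27°: θ ← 0° +27° = 27°
rotate link 1 by -46°: θ ← 27° -46° = -19°
rotate link 1 by +32°: θ ← -19° +32° = 13°
crank pin P = (r cos θ, r sin θ) = (13.641181, 3.149315)
h = r sin θ − e = 3.149315 − 15 = -11.850685
x = r cos θ + √(L² − h²) = 13.641181 + 191.633925 = 205.275106

205.2751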